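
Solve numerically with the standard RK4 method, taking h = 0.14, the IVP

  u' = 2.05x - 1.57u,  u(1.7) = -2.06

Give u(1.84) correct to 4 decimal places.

RK4: k1 = f(x_n, u_n); k2 = f(x_n + h/2, u_n + (h/2)·k1); k3 = f(x_n + h/2, u_n + (h/2)·k2); k4 = f(x_n + h, u_n + h·k3); u_{n+1} = u_n + (h/6)·(k1 + 2k2 + 2k3 + k4).
x=1.700000, u=-2.060000:
  k1 = f(1.700000, -2.060000) = 6.719200
  k2 = f(1.770000, -1.589656) = 6.124260
  k3 = f(1.770000, -1.631302) = 6.189644
  k4 = f(1.840000, -1.193450) = 5.645716
  u ← -2.060000 + (0.14/6)·(k1 + 2k2 + 2k3 + k4) = -1.196836
u(1.84) ≈ -1.1968

-1.1968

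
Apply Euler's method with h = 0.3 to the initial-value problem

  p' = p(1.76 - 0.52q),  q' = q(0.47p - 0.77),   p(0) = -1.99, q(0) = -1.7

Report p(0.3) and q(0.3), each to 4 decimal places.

Euler on (p,q): p_{n+1} = p_n + h·p', q_{n+1} = q_n + h·q'.
0.000000: (-1.990000, -1.700000); f=(-5.261560, 2.899010) → (-3.568468, -0.830297)
(p(0.3), q(0.3)) ≈ (-3.5685, -0.8303)

-3.5685, -0.8303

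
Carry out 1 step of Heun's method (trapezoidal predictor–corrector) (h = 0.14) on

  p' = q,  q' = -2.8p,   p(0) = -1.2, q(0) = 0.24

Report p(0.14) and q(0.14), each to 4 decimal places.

-1.1335, 0.7038

Heun on (p,q): k1 = f(t_n, state_n); k2 = f(t_n + h, state_n + h·k1); state_{n+1} = state_n + (h/2)·(k1 + k2).
0.000000: (-1.200000, 0.240000)
  k1 = (0.240000, 3.360000)
  predictor → (-1.166400, 0.710400)
  k2 = (0.710400, 3.265920)
  → (-1.133472, 0.703814)
(p(0.14), q(0.14)) ≈ (-1.1335, 0.7038)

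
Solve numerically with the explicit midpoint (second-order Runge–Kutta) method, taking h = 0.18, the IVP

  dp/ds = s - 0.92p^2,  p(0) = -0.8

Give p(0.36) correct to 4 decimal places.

Midpoint: k1 = f(s_n, p_n); k2 = f(s_n + h/2, p_n + (h/2)·k1); p_{n+1} = p_n + h·k2.
s=0.000000, p=-0.800000:
  k1 = f(0.000000, -0.800000) = -0.588800
  k2 = f(0.090000, -0.852992) = -0.579388
  p ← -0.800000 + 0.18·(-0.579388) = -0.904290
s=0.180000, p=-0.904290:
  k1 = f(0.180000, -0.904290) = -0.572321
  k2 = f(0.270000, -0.955799) = -0.570467
  p ← -0.904290 + 0.18·(-0.570467) = -1.006974
p(0.36) ≈ -1.0070

-1.0070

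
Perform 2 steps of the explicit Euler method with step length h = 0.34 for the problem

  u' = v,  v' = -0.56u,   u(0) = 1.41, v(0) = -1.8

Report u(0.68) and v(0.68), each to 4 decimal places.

0.0947, -2.2204

Euler on (u,v): u_{n+1} = u_n + h·u', v_{n+1} = v_n + h·v'.
0.000000: (1.410000, -1.800000); f=(-1.800000, -0.789600) → (0.798000, -2.068464)
0.340000: (0.798000, -2.068464); f=(-2.068464, -0.446880) → (0.094722, -2.220403)
(u(0.68), v(0.68)) ≈ (0.0947, -2.2204)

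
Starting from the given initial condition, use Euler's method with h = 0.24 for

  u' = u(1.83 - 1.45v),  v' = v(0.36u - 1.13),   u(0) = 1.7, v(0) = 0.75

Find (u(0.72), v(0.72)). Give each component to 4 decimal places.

2.9900, 0.5558

Euler on (u,v): u_{n+1} = u_n + h·u', v_{n+1} = v_n + h·v'.
0.000000: (1.700000, 0.750000); f=(1.262250, -0.388500) → (2.002940, 0.656760)
0.240000: (2.002940, 0.656760); f=(1.757976, -0.268576) → (2.424854, 0.592302)
0.480000: (2.424854, 0.592302); f=(2.354928, -0.152253) → (2.990037, 0.555761)
(u(0.72), v(0.72)) ≈ (2.9900, 0.5558)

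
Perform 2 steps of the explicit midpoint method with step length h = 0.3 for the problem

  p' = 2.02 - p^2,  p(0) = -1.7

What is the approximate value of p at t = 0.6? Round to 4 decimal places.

-3.3046

Midpoint: k1 = f(t_n, p_n); k2 = f(t_n + h/2, p_n + (h/2)·k1); p_{n+1} = p_n + h·k2.
t=0.000000, p=-1.700000:
  k1 = f(0.000000, -1.700000) = -0.870000
  k2 = f(0.150000, -1.830500) = -1.330730
  p ← -1.700000 + 0.3·(-1.330730) = -2.099219
t=0.300000, p=-2.099219:
  k1 = f(0.300000, -2.099219) = -2.386721
  k2 = f(0.450000, -2.457227) = -4.017965
  p ← -2.099219 + 0.3·(-4.017965) = -3.304609
p(0.6) ≈ -3.3046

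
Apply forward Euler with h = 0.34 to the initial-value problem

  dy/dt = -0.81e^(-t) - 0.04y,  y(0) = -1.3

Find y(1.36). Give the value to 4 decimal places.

Euler: y_{n+1} = y_n + h·f(t_n, y_n).
t=0.000000, y=-1.300000: f=-0.758000 → y ← -1.300000 + 0.34·(-0.758000) = -1.557720
t=0.340000, y=-1.557720: f=-0.514225 → y ← -1.557720 + 0.34·(-0.514225) = -1.732557
t=0.680000, y=-1.732557: f=-0.341058 → y ← -1.732557 + 0.34·(-0.341058) = -1.848516
t=1.020000, y=-1.848516: f=-0.218141 → y ← -1.848516 + 0.34·(-0.218141) = -1.922684
y(1.36) ≈ -1.9227

-1.9227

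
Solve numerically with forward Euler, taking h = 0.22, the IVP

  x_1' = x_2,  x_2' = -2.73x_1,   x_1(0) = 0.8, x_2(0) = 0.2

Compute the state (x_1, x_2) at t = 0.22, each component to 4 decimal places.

Euler on (x_1,x_2): x_1_{n+1} = x_1_n + h·x_1', x_2_{n+1} = x_2_n + h·x_2'.
0.000000: (0.800000, 0.200000); f=(0.200000, -2.184000) → (0.844000, -0.280480)
(x_1(0.22), x_2(0.22)) ≈ (0.8440, -0.2805)

0.8440, -0.2805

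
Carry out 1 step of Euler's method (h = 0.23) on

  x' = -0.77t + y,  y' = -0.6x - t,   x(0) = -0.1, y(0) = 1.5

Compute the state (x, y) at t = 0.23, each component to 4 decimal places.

Euler on (x,y): x_{n+1} = x_n + h·x', y_{n+1} = y_n + h·y'.
0.000000: (-0.100000, 1.500000); f=(1.500000, 0.060000) → (0.245000, 1.513800)
(x(0.23), y(0.23)) ≈ (0.2450, 1.5138)

0.2450, 1.5138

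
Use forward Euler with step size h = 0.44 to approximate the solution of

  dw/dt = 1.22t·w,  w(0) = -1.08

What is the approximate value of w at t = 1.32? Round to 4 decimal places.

Euler: w_{n+1} = w_n + h·f(t_n, w_n).
t=0.000000, w=-1.080000: f=0.000000 → w ← -1.080000 + 0.44·0.000000 = -1.080000
t=0.440000, w=-1.080000: f=-0.579744 → w ← -1.080000 + 0.44·(-0.579744) = -1.335087
t=0.880000, w=-1.335087: f=-1.433350 → w ← -1.335087 + 0.44·(-1.433350) = -1.965761
w(1.32) ≈ -1.9658

-1.9658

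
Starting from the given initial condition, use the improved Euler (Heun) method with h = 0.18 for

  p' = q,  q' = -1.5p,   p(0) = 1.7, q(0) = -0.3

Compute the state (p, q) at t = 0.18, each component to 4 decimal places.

Heun on (p,q): k1 = f(t_n, state_n); k2 = f(t_n + h, state_n + h·k1); state_{n+1} = state_n + (h/2)·(k1 + k2).
0.000000: (1.700000, -0.300000)
  k1 = (-0.300000, -2.550000)
  predictor → (1.646000, -0.759000)
  k2 = (-0.759000, -2.469000)
  → (1.604690, -0.751710)
(p(0.18), q(0.18)) ≈ (1.6047, -0.7517)

1.6047, -0.7517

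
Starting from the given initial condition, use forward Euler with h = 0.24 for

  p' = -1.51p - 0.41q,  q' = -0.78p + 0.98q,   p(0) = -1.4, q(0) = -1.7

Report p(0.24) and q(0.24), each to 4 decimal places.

Euler on (p,q): p_{n+1} = p_n + h·p', q_{n+1} = q_n + h·q'.
0.000000: (-1.400000, -1.700000); f=(2.811000, -0.574000) → (-0.725360, -1.837760)
(p(0.24), q(0.24)) ≈ (-0.7254, -1.8378)

-0.7254, -1.8378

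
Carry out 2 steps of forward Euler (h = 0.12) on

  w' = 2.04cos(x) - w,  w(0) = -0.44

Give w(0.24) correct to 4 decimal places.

Euler: w_{n+1} = w_n + h·f(x_n, w_n).
x=0.000000, w=-0.440000: f=2.480000 → w ← -0.440000 + 0.12·2.480000 = -0.142400
x=0.120000, w=-0.142400: f=2.167730 → w ← -0.142400 + 0.12·2.167730 = 0.117728
w(0.24) ≈ 0.1177

0.1177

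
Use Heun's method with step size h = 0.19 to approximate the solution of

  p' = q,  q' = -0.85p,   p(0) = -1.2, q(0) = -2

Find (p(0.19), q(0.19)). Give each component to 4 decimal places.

-1.5616, -1.7755

Heun on (p,q): k1 = f(t_n, state_n); k2 = f(t_n + h, state_n + h·k1); state_{n+1} = state_n + (h/2)·(k1 + k2).
0.000000: (-1.200000, -2.000000)
  k1 = (-2.000000, 1.020000)
  predictor → (-1.580000, -1.806200)
  k2 = (-1.806200, 1.343000)
  → (-1.561589, -1.775515)
(p(0.19), q(0.19)) ≈ (-1.5616, -1.7755)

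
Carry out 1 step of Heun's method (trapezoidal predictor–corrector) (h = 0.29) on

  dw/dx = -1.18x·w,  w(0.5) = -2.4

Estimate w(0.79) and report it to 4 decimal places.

-1.9258

Heun: k1 = f(x_n, w_n); k2 = f(x_n + h, w_n + h·k1); w_{n+1} = w_n + (h/2)·(k1 + k2).
x=0.500000, w=-2.400000:
  k1 = f(0.500000, -2.400000) = 1.416000
  k2 = f(0.790000, -1.989360) = 1.854481
  w ← -2.400000 + (0.29/2)·(1.416000 + 1.854481) = -1.925780
w(0.79) ≈ -1.9258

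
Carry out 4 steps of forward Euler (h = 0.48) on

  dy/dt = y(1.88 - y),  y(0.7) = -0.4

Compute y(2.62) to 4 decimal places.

Euler: y_{n+1} = y_n + h·f(t_n, y_n).
t=0.700000, y=-0.400000: f=-0.912000 → y ← -0.400000 + 0.48·(-0.912000) = -0.837760
t=1.180000, y=-0.837760: f=-2.276831 → y ← -0.837760 + 0.48·(-2.276831) = -1.930639
t=1.660000, y=-1.930639: f=-7.356967 → y ← -1.930639 + 0.48·(-7.356967) = -5.461983
t=2.140000, y=-5.461983: f=-40.101782 → y ← -5.461983 + 0.48·(-40.101782) = -24.710838
y(2.62) ≈ -24.7108

-24.7108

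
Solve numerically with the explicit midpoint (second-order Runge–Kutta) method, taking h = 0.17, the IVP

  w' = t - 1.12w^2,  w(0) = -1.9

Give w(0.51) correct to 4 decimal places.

Midpoint: k1 = f(t_n, w_n); k2 = f(t_n + h/2, w_n + (h/2)·k1); w_{n+1} = w_n + h·k2.
t=0.000000, w=-1.900000:
  k1 = f(0.000000, -1.900000) = -4.043200
  k2 = f(0.085000, -2.243672) = -5.553152
  w ← -1.900000 + 0.17·(-5.553152) = -2.844036
t=0.170000, w=-2.844036:
  k1 = f(0.170000, -2.844036) = -8.889164
  k2 = f(0.255000, -3.599615) = -14.257094
  w ← -2.844036 + 0.17·(-14.257094) = -5.267742
t=0.340000, w=-5.267742:
  k1 = f(0.340000, -5.267742) = -30.738995
  k2 = f(0.425000, -7.880556) = -69.130547
  w ← -5.267742 + 0.17·(-69.130547) = -17.019935
w(0.51) ≈ -17.0199

-17.0199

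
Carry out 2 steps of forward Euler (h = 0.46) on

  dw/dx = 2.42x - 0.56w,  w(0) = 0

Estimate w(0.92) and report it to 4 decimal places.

Euler: w_{n+1} = w_n + h·f(x_n, w_n).
x=0.000000, w=0.000000: f=0.000000 → w ← 0.000000 + 0.46·0.000000 = 0.000000
x=0.460000, w=0.000000: f=1.113200 → w ← 0.000000 + 0.46·1.113200 = 0.512072
w(0.92) ≈ 0.5121

0.5121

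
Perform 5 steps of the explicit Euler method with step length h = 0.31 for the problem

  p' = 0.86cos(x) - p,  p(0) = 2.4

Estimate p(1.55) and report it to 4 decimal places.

Euler: p_{n+1} = p_n + h·f(x_n, p_n).
x=0.000000, p=2.400000: f=-1.540000 → p ← 2.400000 + 0.31·(-1.540000) = 1.922600
x=0.310000, p=1.922600: f=-1.103593 → p ← 1.922600 + 0.31·(-1.103593) = 1.580486
x=0.620000, p=1.580486: f=-0.880551 → p ← 1.580486 + 0.31·(-0.880551) = 1.307515
x=0.930000, p=1.307515: f=-0.793378 → p ← 1.307515 + 0.31·(-0.793378) = 1.061568
x=1.240000, p=1.061568: f=-0.782243 → p ← 1.061568 + 0.31·(-0.782243) = 0.819073
p(1.55) ≈ 0.8191

0.8191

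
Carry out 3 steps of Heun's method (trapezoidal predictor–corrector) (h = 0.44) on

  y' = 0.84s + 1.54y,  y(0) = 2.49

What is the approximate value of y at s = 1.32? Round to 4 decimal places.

Heun: k1 = f(s_n, y_n); k2 = f(s_n + h, y_n + h·k1); y_{n+1} = y_n + (h/2)·(k1 + k2).
s=0.000000, y=2.490000:
  k1 = f(0.000000, 2.490000) = 3.834600
  k2 = f(0.440000, 4.177224) = 6.802525
  y ← 2.490000 + (0.44/2)·(3.834600 + 6.802525) = 4.830167
s=0.440000, y=4.830167:
  k1 = f(0.440000, 4.830167) = 7.808058
  k2 = f(0.880000, 8.265713) = 13.468398
  y ← 4.830167 + (0.44/2)·(7.808058 + 13.468398) = 9.510988
s=0.880000, y=9.510988:
  k1 = f(0.880000, 9.510988) = 15.386121
  k2 = f(1.320000, 16.280881) = 26.181357
  y ← 9.510988 + (0.44/2)·(15.386121 + 26.181357) = 18.655833
y(1.32) ≈ 18.6558

18.6558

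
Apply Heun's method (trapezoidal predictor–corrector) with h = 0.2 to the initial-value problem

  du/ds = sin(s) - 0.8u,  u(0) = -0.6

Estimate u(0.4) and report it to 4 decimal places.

Heun: k1 = f(s_n, u_n); k2 = f(s_n + h, u_n + h·k1); u_{n+1} = u_n + (h/2)·(k1 + k2).
s=0.000000, u=-0.600000:
  k1 = f(0.000000, -0.600000) = 0.480000
  k2 = f(0.200000, -0.504000) = 0.601869
  u ← -0.600000 + (0.2/2)·(0.480000 + 0.601869) = -0.491813
s=0.200000, u=-0.491813:
  k1 = f(0.200000, -0.491813) = 0.592120
  k2 = f(0.400000, -0.373389) = 0.688130
  u ← -0.491813 + (0.2/2)·(0.592120 + 0.688130) = -0.363788
u(0.4) ≈ -0.3638

-0.3638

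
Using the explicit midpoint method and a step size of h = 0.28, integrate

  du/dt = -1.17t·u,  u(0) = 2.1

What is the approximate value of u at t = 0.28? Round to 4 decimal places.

2.0037

Midpoint: k1 = f(t_n, u_n); k2 = f(t_n + h/2, u_n + (h/2)·k1); u_{n+1} = u_n + h·k2.
t=0.000000, u=2.100000:
  k1 = f(0.000000, 2.100000) = 0.000000
  k2 = f(0.140000, 2.100000) = -0.343980
  u ← 2.100000 + 0.28·(-0.343980) = 2.003686
u(0.28) ≈ 2.0037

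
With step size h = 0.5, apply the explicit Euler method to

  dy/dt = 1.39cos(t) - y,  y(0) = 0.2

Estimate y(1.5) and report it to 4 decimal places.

0.8792

Euler: y_{n+1} = y_n + h·f(t_n, y_n).
t=0.000000, y=0.200000: f=1.190000 → y ← 0.200000 + 0.5·1.190000 = 0.795000
t=0.500000, y=0.795000: f=0.424840 → y ← 0.795000 + 0.5·0.424840 = 1.007420
t=1.000000, y=1.007420: f=-0.256400 → y ← 1.007420 + 0.5·(-0.256400) = 0.879220
y(1.5) ≈ 0.8792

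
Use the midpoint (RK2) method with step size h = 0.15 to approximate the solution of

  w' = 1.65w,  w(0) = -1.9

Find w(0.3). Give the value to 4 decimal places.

-3.1039

Midpoint: k1 = f(x_n, w_n); k2 = f(x_n + h/2, w_n + (h/2)·k1); w_{n+1} = w_n + h·k2.
x=0.000000, w=-1.900000:
  k1 = f(0.000000, -1.900000) = -3.135000
  k2 = f(0.075000, -2.135125) = -3.522956
  w ← -1.900000 + 0.15·(-3.522956) = -2.428443
x=0.150000, w=-2.428443:
  k1 = f(0.150000, -2.428443) = -4.006932
  k2 = f(0.225000, -2.728963) = -4.502789
  w ← -2.428443 + 0.15·(-4.502789) = -3.103862
w(0.3) ≈ -3.1039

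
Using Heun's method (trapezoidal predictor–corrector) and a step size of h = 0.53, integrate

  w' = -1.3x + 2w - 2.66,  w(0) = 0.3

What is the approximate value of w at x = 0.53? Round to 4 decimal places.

Heun: k1 = f(x_n, w_n); k2 = f(x_n + h, w_n + h·k1); w_{n+1} = w_n + (h/2)·(k1 + k2).
x=0.000000, w=0.300000:
  k1 = f(0.000000, 0.300000) = -2.060000
  k2 = f(0.530000, -0.791800) = -4.932600
  w ← 0.300000 + (0.53/2)·(-2.060000 + (-4.932600)) = -1.553039
w(0.53) ≈ -1.5530

-1.5530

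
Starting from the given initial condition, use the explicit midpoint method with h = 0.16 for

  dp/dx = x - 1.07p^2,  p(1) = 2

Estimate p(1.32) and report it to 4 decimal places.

1.4619

Midpoint: k1 = f(x_n, p_n); k2 = f(x_n + h/2, p_n + (h/2)·k1); p_{n+1} = p_n + h·k2.
x=1.000000, p=2.000000:
  k1 = f(1.000000, 2.000000) = -3.280000
  k2 = f(1.080000, 1.737600) = -2.150602
  p ← 2.000000 + 0.16·(-2.150602) = 1.655904
x=1.160000, p=1.655904:
  k1 = f(1.160000, 1.655904) = -1.773958
  k2 = f(1.240000, 1.513987) = -1.212608
  p ← 1.655904 + 0.16·(-1.212608) = 1.461886
p(1.32) ≈ 1.4619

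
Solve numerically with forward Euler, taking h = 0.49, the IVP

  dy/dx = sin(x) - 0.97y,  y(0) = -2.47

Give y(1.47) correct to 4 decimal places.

0.1711

Euler: y_{n+1} = y_n + h·f(x_n, y_n).
x=0.000000, y=-2.470000: f=2.395900 → y ← -2.470000 + 0.49·2.395900 = -1.296009
x=0.490000, y=-1.296009: f=1.727755 → y ← -1.296009 + 0.49·1.727755 = -0.449409
x=0.980000, y=-0.449409: f=1.266424 → y ← -0.449409 + 0.49·1.266424 = 0.171139
y(1.47) ≈ 0.1711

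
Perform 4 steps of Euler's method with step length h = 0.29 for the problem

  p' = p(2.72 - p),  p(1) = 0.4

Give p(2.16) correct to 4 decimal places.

2.1011

Euler: p_{n+1} = p_n + h·f(x_n, p_n).
x=1.000000, p=0.400000: f=0.928000 → p ← 0.400000 + 0.29·0.928000 = 0.669120
x=1.290000, p=0.669120: f=1.372285 → p ← 0.669120 + 0.29·1.372285 = 1.067083
x=1.580000, p=1.067083: f=1.763799 → p ← 1.067083 + 0.29·1.763799 = 1.578584
x=1.870000, p=1.578584: f=1.801821 → p ← 1.578584 + 0.29·1.801821 = 2.101112
p(2.16) ≈ 2.1011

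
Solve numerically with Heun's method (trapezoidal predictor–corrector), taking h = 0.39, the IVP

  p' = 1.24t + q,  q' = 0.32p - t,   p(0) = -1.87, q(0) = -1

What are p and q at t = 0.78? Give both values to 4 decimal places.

Heun on (p,q): k1 = f(t_n, state_n); k2 = f(t_n + h, state_n + h·k1); state_{n+1} = state_n + (h/2)·(k1 + k2).
0.000000: (-1.870000, -1.000000)
  k1 = (-1.000000, -0.598400)
  predictor → (-2.260000, -1.233376)
  k2 = (-0.749776, -1.113200)
  → (-2.211206, -1.333762)
0.390000: (-2.211206, -1.333762)
  k1 = (-0.850162, -1.097586)
  predictor → (-2.542770, -1.761821)
  k2 = (-0.794621, -1.593686)
  → (-2.531939, -1.858560)
(p(0.78), q(0.78)) ≈ (-2.5319, -1.8586)

-2.5319, -1.8586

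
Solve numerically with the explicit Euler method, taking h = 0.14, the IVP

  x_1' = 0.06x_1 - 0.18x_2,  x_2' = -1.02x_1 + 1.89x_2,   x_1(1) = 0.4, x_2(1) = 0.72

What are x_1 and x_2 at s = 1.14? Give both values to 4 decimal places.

Euler on (x_1,x_2): x_1_{n+1} = x_1_n + h·x_1', x_2_{n+1} = x_2_n + h·x_2'.
1.000000: (0.400000, 0.720000); f=(-0.105600, 0.952800) → (0.385216, 0.853392)
(x_1(1.14), x_2(1.14)) ≈ (0.3852, 0.8534)

0.3852, 0.8534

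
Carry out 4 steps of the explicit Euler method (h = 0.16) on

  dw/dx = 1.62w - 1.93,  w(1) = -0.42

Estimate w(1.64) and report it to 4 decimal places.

-2.8597

Euler: w_{n+1} = w_n + h·f(x_n, w_n).
x=1.000000, w=-0.420000: f=-2.610400 → w ← -0.420000 + 0.16·(-2.610400) = -0.837664
x=1.160000, w=-0.837664: f=-3.287016 → w ← -0.837664 + 0.16·(-3.287016) = -1.363587
x=1.320000, w=-1.363587: f=-4.139010 → w ← -1.363587 + 0.16·(-4.139010) = -2.025828
x=1.480000, w=-2.025828: f=-5.211842 → w ← -2.025828 + 0.16·(-5.211842) = -2.859723
w(1.64) ≈ -2.8597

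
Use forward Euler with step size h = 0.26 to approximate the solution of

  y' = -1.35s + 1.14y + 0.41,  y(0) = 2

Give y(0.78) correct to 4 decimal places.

Euler: y_{n+1} = y_n + h·f(s_n, y_n).
s=0.000000, y=2.000000: f=2.690000 → y ← 2.000000 + 0.26·2.690000 = 2.699400
s=0.260000, y=2.699400: f=3.136316 → y ← 2.699400 + 0.26·3.136316 = 3.514842
s=0.520000, y=3.514842: f=3.714920 → y ← 3.514842 + 0.26·3.714920 = 4.480721
y(0.78) ≈ 4.4807

4.4807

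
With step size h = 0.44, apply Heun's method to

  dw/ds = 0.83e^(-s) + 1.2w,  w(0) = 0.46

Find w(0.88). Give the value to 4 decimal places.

Heun: k1 = f(s_n, w_n); k2 = f(s_n + h, w_n + h·k1); w_{n+1} = w_n + (h/2)·(k1 + k2).
s=0.000000, w=0.460000:
  k1 = f(0.000000, 0.460000) = 1.382000
  k2 = f(0.440000, 1.068080) = 1.816246
  w ← 0.460000 + (0.44/2)·(1.382000 + 1.816246) = 1.163614
s=0.440000, w=1.163614:
  k1 = f(0.440000, 1.163614) = 1.930887
  k2 = f(0.880000, 2.013205) = 2.760115
  w ← 1.163614 + (0.44/2)·(1.930887 + 2.760115) = 2.195635
w(0.88) ≈ 2.1956

2.1956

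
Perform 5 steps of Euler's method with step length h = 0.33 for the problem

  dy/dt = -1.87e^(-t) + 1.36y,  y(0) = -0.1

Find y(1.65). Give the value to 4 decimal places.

Euler: y_{n+1} = y_n + h·f(t_n, y_n).
t=0.000000, y=-0.100000: f=-2.006000 → y ← -0.100000 + 0.33·(-2.006000) = -0.761980
t=0.330000, y=-0.761980: f=-2.380680 → y ← -0.761980 + 0.33·(-2.380680) = -1.547604
t=0.660000, y=-1.547604: f=-3.071254 → y ← -1.547604 + 0.33·(-3.071254) = -2.561118
t=0.990000, y=-2.561118: f=-4.177969 → y ← -2.561118 + 0.33·(-4.177969) = -3.939848
t=1.320000, y=-3.939848: f=-5.857737 → y ← -3.939848 + 0.33·(-5.857737) = -5.872901
y(1.65) ≈ -5.8729

-5.8729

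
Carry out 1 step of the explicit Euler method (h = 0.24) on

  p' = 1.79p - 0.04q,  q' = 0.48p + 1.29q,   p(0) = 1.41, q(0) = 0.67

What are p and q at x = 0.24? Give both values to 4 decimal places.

Euler on (p,q): p_{n+1} = p_n + h·p', q_{n+1} = q_n + h·q'.
0.000000: (1.410000, 0.670000); f=(2.497100, 1.541100) → (2.009304, 1.039864)
(p(0.24), q(0.24)) ≈ (2.0093, 1.0399)

2.0093, 1.0399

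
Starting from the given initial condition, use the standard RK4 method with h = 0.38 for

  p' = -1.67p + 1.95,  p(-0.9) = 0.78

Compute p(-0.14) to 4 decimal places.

RK4: k1 = f(x_n, p_n); k2 = f(x_n + h/2, p_n + (h/2)·k1); k3 = f(x_n + h/2, p_n + (h/2)·k2); k4 = f(x_n + h, p_n + h·k3); p_{n+1} = p_n + (h/6)·(k1 + 2k2 + 2k3 + k4).
x=-0.900000, p=0.780000:
  k1 = f(-0.900000, 0.780000) = 0.647400
  k2 = f(-0.710000, 0.903006) = 0.441980
  k3 = f(-0.710000, 0.863976) = 0.507160
  k4 = f(-0.520000, 0.972721) = 0.325556
  p ← 0.780000 + (0.38/6)·(k1 + 2k2 + 2k3 + k4) = 0.961845
x=-0.520000, p=0.961845:
  k1 = f(-0.520000, 0.961845) = 0.343719
  k2 = f(-0.330000, 1.027152) = 0.234657
  k3 = f(-0.330000, 1.006430) = 0.269262
  k4 = f(-0.140000, 1.064165) = 0.172845
  p ← 0.961845 + (0.38/6)·(k1 + 2k2 + 2k3 + k4) = 1.058390
p(-0.14) ≈ 1.0584

1.0584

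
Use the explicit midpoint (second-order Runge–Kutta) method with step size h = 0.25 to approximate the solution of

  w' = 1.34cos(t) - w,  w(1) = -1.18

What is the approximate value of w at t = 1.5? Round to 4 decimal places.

Midpoint: k1 = f(t_n, w_n); k2 = f(t_n + h/2, w_n + (h/2)·k1); w_{n+1} = w_n + h·k2.
t=1.000000, w=-1.180000:
  k1 = f(1.000000, -1.180000) = 1.904005
  k2 = f(1.125000, -0.941999) = 1.519776
  w ← -1.180000 + 0.25·1.519776 = -0.800056
t=1.250000, w=-0.800056:
  k1 = f(1.250000, -0.800056) = 1.222588
  k2 = f(1.375000, -0.647233) = 0.907926
  w ← -0.800056 + 0.25·0.907926 = -0.573074
w(1.5) ≈ -0.5731

-0.5731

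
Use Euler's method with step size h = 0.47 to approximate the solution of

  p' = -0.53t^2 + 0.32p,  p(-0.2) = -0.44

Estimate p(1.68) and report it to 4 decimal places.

-1.3315

Euler: p_{n+1} = p_n + h·f(t_n, p_n).
t=-0.200000, p=-0.440000: f=-0.162000 → p ← -0.440000 + 0.47·(-0.162000) = -0.516140
t=0.270000, p=-0.516140: f=-0.203802 → p ← -0.516140 + 0.47·(-0.203802) = -0.611927
t=0.740000, p=-0.611927: f=-0.486045 → p ← -0.611927 + 0.47·(-0.486045) = -0.840368
t=1.210000, p=-0.840368: f=-1.044891 → p ← -0.840368 + 0.47·(-1.044891) = -1.331466
p(1.68) ≈ -1.3315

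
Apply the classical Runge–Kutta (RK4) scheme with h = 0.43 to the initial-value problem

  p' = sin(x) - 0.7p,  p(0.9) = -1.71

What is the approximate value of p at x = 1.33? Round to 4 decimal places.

RK4: k1 = f(x_n, p_n); k2 = f(x_n + h/2, p_n + (h/2)·k1); k3 = f(x_n + h/2, p_n + (h/2)·k2); k4 = f(x_n + h, p_n + h·k3); p_{n+1} = p_n + (h/6)·(k1 + 2k2 + 2k3 + k4).
x=0.900000, p=-1.710000:
  k1 = f(0.900000, -1.710000) = 1.980327
  k2 = f(1.115000, -1.284230) = 1.796872
  k3 = f(1.115000, -1.323673) = 1.824482
  k4 = f(1.330000, -0.925473) = 1.618979
  p ← -1.710000 + (0.43/6)·(k1 + 2k2 + 2k3 + k4) = -0.932989
p(1.33) ≈ -0.9330

-0.9330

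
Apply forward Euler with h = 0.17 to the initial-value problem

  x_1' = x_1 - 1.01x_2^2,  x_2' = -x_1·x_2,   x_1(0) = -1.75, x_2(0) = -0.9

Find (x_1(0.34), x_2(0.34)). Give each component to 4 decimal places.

Euler on (x_1,x_2): x_1_{n+1} = x_1_n + h·x_1', x_2_{n+1} = x_2_n + h·x_2'.
0.000000: (-1.750000, -0.900000); f=(-2.568100, -1.575000) → (-2.186577, -1.167750)
0.170000: (-2.186577, -1.167750); f=(-3.563853, -2.553375) → (-2.792432, -1.601824)
(x_1(0.34), x_2(0.34)) ≈ (-2.7924, -1.6018)

-2.7924, -1.6018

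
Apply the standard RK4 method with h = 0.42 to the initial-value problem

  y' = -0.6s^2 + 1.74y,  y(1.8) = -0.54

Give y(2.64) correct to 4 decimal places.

-7.5096

RK4: k1 = f(s_n, y_n); k2 = f(s_n + h/2, y_n + (h/2)·k1); k3 = f(s_n + h/2, y_n + (h/2)·k2); k4 = f(s_n + h, y_n + h·k3); y_{n+1} = y_n + (h/6)·(k1 + 2k2 + 2k3 + k4).
s=1.800000, y=-0.540000:
  k1 = f(1.800000, -0.540000) = -2.883600
  k2 = f(2.010000, -1.145556) = -4.417327
  k3 = f(2.010000, -1.467639) = -4.977751
  k4 = f(2.220000, -2.630656) = -7.534381
  y ← -0.540000 + (0.42/6)·(k1 + 2k2 + 2k3 + k4) = -2.584570
s=2.220000, y=-2.584570:
  k1 = f(2.220000, -2.584570) = -7.454191
  k2 = f(2.430000, -4.149950) = -10.763853
  k3 = f(2.430000, -4.844979) = -11.973203
  k4 = f(2.640000, -7.613315) = -17.428928
  y ← -2.584570 + (0.42/6)·(k1 + 2k2 + 2k3 + k4) = -7.509576
y(2.64) ≈ -7.5096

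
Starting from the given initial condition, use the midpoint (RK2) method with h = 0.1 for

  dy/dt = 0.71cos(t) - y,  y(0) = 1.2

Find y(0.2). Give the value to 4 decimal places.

Midpoint: k1 = f(t_n, y_n); k2 = f(t_n + h/2, y_n + (h/2)·k1); y_{n+1} = y_n + h·k2.
t=0.000000, y=1.200000:
  k1 = f(0.000000, 1.200000) = -0.490000
  k2 = f(0.050000, 1.175500) = -0.466387
  y ← 1.200000 + 0.1·(-0.466387) = 1.153361
t=0.100000, y=1.153361:
  k1 = f(0.100000, 1.153361) = -0.446908
  k2 = f(0.150000, 1.131016) = -0.428988
  y ← 1.153361 + 0.1·(-0.428988) = 1.110462
y(0.2) ≈ 1.1105

1.1105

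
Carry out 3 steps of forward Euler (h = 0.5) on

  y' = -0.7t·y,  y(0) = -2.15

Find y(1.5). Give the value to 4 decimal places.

-1.1529

Euler: y_{n+1} = y_n + h·f(t_n, y_n).
t=0.000000, y=-2.150000: f=0.000000 → y ← -2.150000 + 0.5·0.000000 = -2.150000
t=0.500000, y=-2.150000: f=0.752500 → y ← -2.150000 + 0.5·0.752500 = -1.773750
t=1.000000, y=-1.773750: f=1.241625 → y ← -1.773750 + 0.5·1.241625 = -1.152937
y(1.5) ≈ -1.1529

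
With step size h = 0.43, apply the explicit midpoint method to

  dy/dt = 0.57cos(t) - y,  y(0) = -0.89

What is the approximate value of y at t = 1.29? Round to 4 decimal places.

0.0035

Midpoint: k1 = f(t_n, y_n); k2 = f(t_n + h/2, y_n + (h/2)·k1); y_{n+1} = y_n + h·k2.
t=0.000000, y=-0.890000:
  k1 = f(0.000000, -0.890000) = 1.460000
  k2 = f(0.215000, -0.576100) = 1.132977
  y ← -0.890000 + 0.43·1.132977 = -0.402820
t=0.430000, y=-0.402820:
  k1 = f(0.430000, -0.402820) = 0.920931
  k2 = f(0.645000, -0.204820) = 0.660307
  y ← -0.402820 + 0.43·0.660307 = -0.118888
t=0.860000, y=-0.118888:
  k1 = f(0.860000, -0.118888) = 0.490777
  k2 = f(1.075000, -0.013371) = 0.284538
  y ← -0.118888 + 0.43·0.284538 = 0.003463
y(1.29) ≈ 0.0035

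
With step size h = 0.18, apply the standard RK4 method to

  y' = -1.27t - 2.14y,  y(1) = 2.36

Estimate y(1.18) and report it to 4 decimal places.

1.3978

RK4: k1 = f(t_n, y_n); k2 = f(t_n + h/2, y_n + (h/2)·k1); k3 = f(t_n + h/2, y_n + (h/2)·k2); k4 = f(t_n + h, y_n + h·k3); y_{n+1} = y_n + (h/6)·(k1 + 2k2 + 2k3 + k4).
t=1.000000, y=2.360000:
  k1 = f(1.000000, 2.360000) = -6.320400
  k2 = f(1.090000, 1.791164) = -5.217391
  k3 = f(1.090000, 1.890435) = -5.429831
  k4 = f(1.180000, 1.382631) = -4.457429
  y ← 2.360000 + (0.18/6)·(k1 + 2k2 + 2k3 + k4) = 1.397832
y(1.18) ≈ 1.3978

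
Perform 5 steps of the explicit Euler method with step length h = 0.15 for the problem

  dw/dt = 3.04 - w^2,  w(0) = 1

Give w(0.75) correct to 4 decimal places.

1.7143

Euler: w_{n+1} = w_n + h·f(t_n, w_n).
t=0.000000, w=1.000000: f=2.040000 → w ← 1.000000 + 0.15·2.040000 = 1.306000
t=0.150000, w=1.306000: f=1.334364 → w ← 1.306000 + 0.15·1.334364 = 1.506155
t=0.300000, w=1.506155: f=0.771498 → w ← 1.506155 + 0.15·0.771498 = 1.621879
t=0.450000, w=1.621879: f=0.409507 → w ← 1.621879 + 0.15·0.409507 = 1.683305
t=0.600000, w=1.683305: f=0.206483 → w ← 1.683305 + 0.15·0.206483 = 1.714278
w(0.75) ≈ 1.7143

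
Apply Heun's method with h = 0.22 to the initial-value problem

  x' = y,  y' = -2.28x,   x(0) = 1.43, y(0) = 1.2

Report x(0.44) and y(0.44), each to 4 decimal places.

Heun on (x,y): k1 = f(t_n, state_n); k2 = f(t_n + h, state_n + h·k1); state_{n+1} = state_n + (h/2)·(k1 + k2).
0.000000: (1.430000, 1.200000)
  k1 = (1.200000, -3.260400)
  predictor → (1.694000, 0.482712)
  k2 = (0.482712, -3.862320)
  → (1.615098, 0.416501)
0.220000: (1.615098, 0.416501)
  k1 = (0.416501, -3.682424)
  predictor → (1.706728, -0.393633)
  k2 = (-0.393633, -3.891341)
  → (1.617614, -0.416613)
(x(0.44), y(0.44)) ≈ (1.6176, -0.4166)

1.6176, -0.4166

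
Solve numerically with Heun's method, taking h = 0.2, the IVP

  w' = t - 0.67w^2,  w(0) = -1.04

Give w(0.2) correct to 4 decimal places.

-1.1865

Heun: k1 = f(t_n, w_n); k2 = f(t_n + h, w_n + h·k1); w_{n+1} = w_n + (h/2)·(k1 + k2).
t=0.000000, w=-1.040000:
  k1 = f(0.000000, -1.040000) = -0.724672
  k2 = f(0.200000, -1.184934) = -0.740727
  w ← -1.040000 + (0.2/2)·(-0.724672 + (-0.740727)) = -1.186540
w(0.2) ≈ -1.1865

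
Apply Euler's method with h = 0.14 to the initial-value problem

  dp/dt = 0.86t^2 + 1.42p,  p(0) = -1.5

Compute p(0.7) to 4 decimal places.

Euler: p_{n+1} = p_n + h·f(t_n, p_n).
t=0.000000, p=-1.500000: f=-2.130000 → p ← -1.500000 + 0.14·(-2.130000) = -1.798200
t=0.140000, p=-1.798200: f=-2.536588 → p ← -1.798200 + 0.14·(-2.536588) = -2.153322
t=0.280000, p=-2.153322: f=-2.990294 → p ← -2.153322 + 0.14·(-2.990294) = -2.571963
t=0.420000, p=-2.571963: f=-3.500484 → p ← -2.571963 + 0.14·(-3.500484) = -3.062031
t=0.560000, p=-3.062031: f=-4.078388 → p ← -3.062031 + 0.14·(-4.078388) = -3.633006
p(0.7) ≈ -3.6330

-3.6330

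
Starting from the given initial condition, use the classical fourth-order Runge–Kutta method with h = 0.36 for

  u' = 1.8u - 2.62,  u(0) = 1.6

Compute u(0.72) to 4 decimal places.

RK4: k1 = f(t_n, u_n); k2 = f(t_n + h/2, u_n + (h/2)·k1); k3 = f(t_n + h/2, u_n + (h/2)·k2); k4 = f(t_n + h, u_n + h·k3); u_{n+1} = u_n + (h/6)·(k1 + 2k2 + 2k3 + k4).
t=0.000000, u=1.600000:
  k1 = f(0.000000, 1.600000) = 0.260000
  k2 = f(0.180000, 1.646800) = 0.344240
  k3 = f(0.180000, 1.661963) = 0.371534
  k4 = f(0.360000, 1.733752) = 0.500754
  u ← 1.600000 + (0.36/6)·(k1 + 2k2 + 2k3 + k4) = 1.731538
t=0.360000, u=1.731538:
  k1 = f(0.360000, 1.731538) = 0.496769
  k2 = f(0.540000, 1.820956) = 0.657722
  k3 = f(0.540000, 1.849928) = 0.709870
  k4 = f(0.720000, 1.987091) = 0.956765
  u ← 1.731538 + (0.36/6)·(k1 + 2k2 + 2k3 + k4) = 1.982861
u(0.72) ≈ 1.9829

1.9829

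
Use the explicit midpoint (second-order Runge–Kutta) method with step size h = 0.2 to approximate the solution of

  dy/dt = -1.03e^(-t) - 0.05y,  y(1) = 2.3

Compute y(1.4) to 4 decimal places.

Midpoint: k1 = f(t_n, y_n); k2 = f(t_n + h/2, y_n + (h/2)·k1); y_{n+1} = y_n + h·k2.
t=1.000000, y=2.300000:
  k1 = f(1.000000, 2.300000) = -0.493916
  k2 = f(1.100000, 2.250608) = -0.455388
  y ← 2.300000 + 0.2·(-0.455388) = 2.208922
t=1.200000, y=2.208922:
  k1 = f(1.200000, 2.208922) = -0.420676
  k2 = f(1.300000, 2.166855) = -0.389050
  y ← 2.208922 + 0.2·(-0.389050) = 2.131112
y(1.4) ≈ 2.1311

2.1311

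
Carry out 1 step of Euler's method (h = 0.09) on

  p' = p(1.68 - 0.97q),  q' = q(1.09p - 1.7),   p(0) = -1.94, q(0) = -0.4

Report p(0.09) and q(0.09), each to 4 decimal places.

Euler on (p,q): p_{n+1} = p_n + h·p', q_{n+1} = q_n + h·q'.
0.000000: (-1.940000, -0.400000); f=(-4.011920, 1.525840) → (-2.301073, -0.262674)
(p(0.09), q(0.09)) ≈ (-2.3011, -0.2627)

-2.3011, -0.2627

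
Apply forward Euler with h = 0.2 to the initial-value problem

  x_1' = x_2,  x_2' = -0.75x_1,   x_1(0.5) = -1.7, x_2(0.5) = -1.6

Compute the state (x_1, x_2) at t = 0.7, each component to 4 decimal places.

Euler on (x_1,x_2): x_1_{n+1} = x_1_n + h·x_1', x_2_{n+1} = x_2_n + h·x_2'.
0.500000: (-1.700000, -1.600000); f=(-1.600000, 1.275000) → (-2.020000, -1.345000)
(x_1(0.7), x_2(0.7)) ≈ (-2.0200, -1.3450)

-2.0200, -1.3450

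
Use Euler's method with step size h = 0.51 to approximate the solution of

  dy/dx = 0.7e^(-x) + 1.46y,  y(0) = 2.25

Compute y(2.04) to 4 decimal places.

23.6933

Euler: y_{n+1} = y_n + h·f(x_n, y_n).
x=0.000000, y=2.250000: f=3.985000 → y ← 2.250000 + 0.51·3.985000 = 4.282350
x=0.510000, y=4.282350: f=6.672578 → y ← 4.282350 + 0.51·6.672578 = 7.685365
x=1.020000, y=7.685365: f=11.473049 → y ← 7.685365 + 0.51·11.473049 = 13.536620
x=1.530000, y=13.536620: f=19.915040 → y ← 13.536620 + 0.51·19.915040 = 23.693290
y(2.04) ≈ 23.6933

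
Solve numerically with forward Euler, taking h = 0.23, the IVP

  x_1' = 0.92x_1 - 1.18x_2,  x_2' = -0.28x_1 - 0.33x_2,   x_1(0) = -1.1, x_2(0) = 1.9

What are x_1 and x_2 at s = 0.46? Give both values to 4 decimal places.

Euler on (x_1,x_2): x_1_{n+1} = x_1_n + h·x_1', x_2_{n+1} = x_2_n + h·x_2'.
0.000000: (-1.100000, 1.900000); f=(-3.254000, -0.319000) → (-1.848420, 1.826630)
0.230000: (-1.848420, 1.826630); f=(-3.855970, -0.085230) → (-2.735293, 1.807027)
(x_1(0.46), x_2(0.46)) ≈ (-2.7353, 1.8070)

-2.7353, 1.8070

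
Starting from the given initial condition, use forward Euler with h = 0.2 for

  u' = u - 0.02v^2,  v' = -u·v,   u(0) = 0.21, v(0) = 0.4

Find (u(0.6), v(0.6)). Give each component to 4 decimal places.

Euler on (u,v): u_{n+1} = u_n + h·u', v_{n+1} = v_n + h·v'.
0.000000: (0.210000, 0.400000); f=(0.206800, -0.084000) → (0.251360, 0.383200)
0.200000: (0.251360, 0.383200); f=(0.248423, -0.096321) → (0.301045, 0.363936)
0.400000: (0.301045, 0.363936); f=(0.298396, -0.109561) → (0.360724, 0.342024)
(u(0.6), v(0.6)) ≈ (0.3607, 0.3420)

0.3607, 0.3420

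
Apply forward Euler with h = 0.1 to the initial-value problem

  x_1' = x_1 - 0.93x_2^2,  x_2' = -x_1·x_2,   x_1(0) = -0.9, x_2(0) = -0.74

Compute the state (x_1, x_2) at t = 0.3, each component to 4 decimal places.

-1.3998, -0.9979

Euler on (x_1,x_2): x_1_{n+1} = x_1_n + h·x_1', x_2_{n+1} = x_2_n + h·x_2'.
0.000000: (-0.900000, -0.740000); f=(-1.409268, -0.666000) → (-1.040927, -0.806600)
0.100000: (-1.040927, -0.806600); f=(-1.645988, -0.839612) → (-1.205526, -0.890561)
0.200000: (-1.205526, -0.890561); f=(-1.943108, -1.073594) → (-1.399836, -0.997921)
(x_1(0.3), x_2(0.3)) ≈ (-1.3998, -0.9979)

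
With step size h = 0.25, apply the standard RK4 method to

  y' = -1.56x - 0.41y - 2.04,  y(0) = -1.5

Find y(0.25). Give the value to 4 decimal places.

RK4: k1 = f(x_n, y_n); k2 = f(x_n + h/2, y_n + (h/2)·k1); k3 = f(x_n + h/2, y_n + (h/2)·k2); k4 = f(x_n + h, y_n + h·k3); y_{n+1} = y_n + (h/6)·(k1 + 2k2 + 2k3 + k4).
x=0.000000, y=-1.500000:
  k1 = f(0.000000, -1.500000) = -1.425000
  k2 = f(0.125000, -1.678125) = -1.546969
  k3 = f(0.125000, -1.693371) = -1.540718
  k4 = f(0.250000, -1.885179) = -1.657076
  y ← -1.500000 + (0.25/6)·(k1 + 2k2 + 2k3 + k4) = -1.885727
y(0.25) ≈ -1.8857

-1.8857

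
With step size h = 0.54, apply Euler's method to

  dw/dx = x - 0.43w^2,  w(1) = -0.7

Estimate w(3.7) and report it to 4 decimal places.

2.7666

Euler: w_{n+1} = w_n + h·f(x_n, w_n).
x=1.000000, w=-0.700000: f=0.789300 → w ← -0.700000 + 0.54·0.789300 = -0.273778
x=1.540000, w=-0.273778: f=1.507770 → w ← -0.273778 + 0.54·1.507770 = 0.540418
x=2.080000, w=0.540418: f=1.954418 → w ← 0.540418 + 0.54·1.954418 = 1.595803
x=2.620000, w=1.595803: f=1.524967 → w ← 1.595803 + 0.54·1.524967 = 2.419286
x=3.160000, w=2.419286: f=0.643235 → w ← 2.419286 + 0.54·0.643235 = 2.766632
w(3.7) ≈ 2.7666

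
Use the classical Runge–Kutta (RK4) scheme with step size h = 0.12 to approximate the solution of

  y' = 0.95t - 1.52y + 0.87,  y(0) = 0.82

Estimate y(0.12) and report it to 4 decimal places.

RK4: k1 = f(t_n, y_n); k2 = f(t_n + h/2, y_n + (h/2)·k1); k3 = f(t_n + h/2, y_n + (h/2)·k2); k4 = f(t_n + h, y_n + h·k3); y_{n+1} = y_n + (h/6)·(k1 + 2k2 + 2k3 + k4).
t=0.000000, y=0.820000:
  k1 = f(0.000000, 0.820000) = -0.376400
  k2 = f(0.060000, 0.797416) = -0.285072
  k3 = f(0.060000, 0.802896) = -0.293401
  k4 = f(0.120000, 0.784792) = -0.208884
  y ← 0.820000 + (0.12/6)·(k1 + 2k2 + 2k3 + k4) = 0.785155
y(0.12) ≈ 0.7852

0.7852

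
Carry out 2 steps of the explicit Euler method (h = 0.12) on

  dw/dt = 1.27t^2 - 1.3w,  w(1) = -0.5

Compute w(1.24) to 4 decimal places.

Euler: w_{n+1} = w_n + h·f(t_n, w_n).
t=1.000000, w=-0.500000: f=1.920000 → w ← -0.500000 + 0.12·1.920000 = -0.269600
t=1.120000, w=-0.269600: f=1.943568 → w ← -0.269600 + 0.12·1.943568 = -0.036372
w(1.24) ≈ -0.0364

-0.0364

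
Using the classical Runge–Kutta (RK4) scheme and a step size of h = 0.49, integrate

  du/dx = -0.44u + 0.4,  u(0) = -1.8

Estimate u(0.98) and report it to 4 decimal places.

-0.8511

RK4: k1 = f(x_n, u_n); k2 = f(x_n + h/2, u_n + (h/2)·k1); k3 = f(x_n + h/2, u_n + (h/2)·k2); k4 = f(x_n + h, u_n + h·k3); u_{n+1} = u_n + (h/6)·(k1 + 2k2 + 2k3 + k4).
x=0.000000, u=-1.800000:
  k1 = f(0.000000, -1.800000) = 1.192000
  k2 = f(0.245000, -1.507960) = 1.063502
  k3 = f(0.245000, -1.539442) = 1.077354
  k4 = f(0.490000, -1.272096) = 0.959722
  u ← -1.800000 + (0.49/6)·(k1 + 2k2 + 2k3 + k4) = -1.274603
x=0.490000, u=-1.274603:
  k1 = f(0.490000, -1.274603) = 0.960825
  k2 = f(0.735000, -1.039201) = 0.857248
  k3 = f(0.735000, -1.064577) = 0.868414
  k4 = f(0.980000, -0.849080) = 0.773595
  u ← -1.274603 + (0.49/6)·(k1 + 2k2 + 2k3 + k4) = -0.851100
u(0.98) ≈ -0.8511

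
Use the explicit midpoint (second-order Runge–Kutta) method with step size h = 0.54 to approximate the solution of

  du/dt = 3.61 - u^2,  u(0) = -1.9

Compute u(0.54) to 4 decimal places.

-1.9000

Midpoint: k1 = f(t_n, u_n); k2 = f(t_n + h/2, u_n + (h/2)·k1); u_{n+1} = u_n + h·k2.
t=0.000000, u=-1.900000:
  k1 = f(0.000000, -1.900000) = 0.000000
  k2 = f(0.270000, -1.900000) = 0.000000
  u ← -1.900000 + 0.54·0.000000 = -1.900000
u(0.54) ≈ -1.9000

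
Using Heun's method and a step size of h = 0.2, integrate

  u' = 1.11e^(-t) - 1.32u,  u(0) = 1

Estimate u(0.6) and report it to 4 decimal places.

0.7852

Heun: k1 = f(t_n, u_n); k2 = f(t_n + h, u_n + h·k1); u_{n+1} = u_n + (h/2)·(k1 + k2).
t=0.000000, u=1.000000:
  k1 = f(0.000000, 1.000000) = -0.210000
  k2 = f(0.200000, 0.958000) = -0.355769
  u ← 1.000000 + (0.2/2)·(-0.210000 + (-0.355769)) = 0.943423
t=0.200000, u=0.943423:
  k1 = f(0.200000, 0.943423) = -0.336527
  k2 = f(0.400000, 0.876118) = -0.412420
  u ← 0.943423 + (0.2/2)·(-0.336527 + (-0.412420)) = 0.868528
t=0.400000, u=0.868528:
  k1 = f(0.400000, 0.868528) = -0.402402
  k2 = f(0.600000, 0.788048) = -0.431042
  u ← 0.868528 + (0.2/2)·(-0.402402 + (-0.431042)) = 0.785184
u(0.6) ≈ 0.7852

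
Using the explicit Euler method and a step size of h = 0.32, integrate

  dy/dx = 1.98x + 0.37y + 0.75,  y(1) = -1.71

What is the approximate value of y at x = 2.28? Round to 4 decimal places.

Euler: y_{n+1} = y_n + h·f(x_n, y_n).
x=1.000000, y=-1.710000: f=2.097300 → y ← -1.710000 + 0.32·2.097300 = -1.038864
x=1.320000, y=-1.038864: f=2.979220 → y ← -1.038864 + 0.32·2.979220 = -0.085513
x=1.640000, y=-0.085513: f=3.965560 → y ← -0.085513 + 0.32·3.965560 = 1.183466
x=1.960000, y=1.183466: f=5.068682 → y ← 1.183466 + 0.32·5.068682 = 2.805444
y(2.28) ≈ 2.8054

2.8054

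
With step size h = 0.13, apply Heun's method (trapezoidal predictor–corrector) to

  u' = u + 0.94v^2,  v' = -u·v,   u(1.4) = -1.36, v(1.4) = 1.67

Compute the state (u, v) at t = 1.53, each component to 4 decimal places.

-1.1198, 1.9704

Heun on (u,v): k1 = f(t_n, state_n); k2 = f(t_n + h, state_n + h·k1); state_{n+1} = state_n + (h/2)·(k1 + k2).
1.400000: (-1.360000, 1.670000)
  k1 = (1.261566, 2.271200)
  predictor → (-1.195996, 1.965256)
  k2 = (2.434501, 2.350439)
  → (-1.119756, 1.970407)
(u(1.53), v(1.53)) ≈ (-1.1198, 1.9704)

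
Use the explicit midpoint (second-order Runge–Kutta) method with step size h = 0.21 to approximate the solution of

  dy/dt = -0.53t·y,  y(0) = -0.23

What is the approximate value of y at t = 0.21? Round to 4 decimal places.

-0.2273

Midpoint: k1 = f(t_n, y_n); k2 = f(t_n + h/2, y_n + (h/2)·k1); y_{n+1} = y_n + h·k2.
t=0.000000, y=-0.230000:
  k1 = f(0.000000, -0.230000) = 0.000000
  k2 = f(0.105000, -0.230000) = 0.012800
  y ← -0.230000 + 0.21·0.012800 = -0.227312
y(0.21) ≈ -0.2273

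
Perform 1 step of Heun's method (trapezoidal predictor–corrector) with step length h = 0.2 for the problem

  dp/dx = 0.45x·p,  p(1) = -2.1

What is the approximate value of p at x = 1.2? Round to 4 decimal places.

-2.3181

Heun: k1 = f(x_n, p_n); k2 = f(x_n + h, p_n + h·k1); p_{n+1} = p_n + (h/2)·(k1 + k2).
x=1.000000, p=-2.100000:
  k1 = f(1.000000, -2.100000) = -0.945000
  k2 = f(1.200000, -2.289000) = -1.236060
  p ← -2.100000 + (0.2/2)·(-0.945000 + (-1.236060)) = -2.318106
p(1.2) ≈ -2.3181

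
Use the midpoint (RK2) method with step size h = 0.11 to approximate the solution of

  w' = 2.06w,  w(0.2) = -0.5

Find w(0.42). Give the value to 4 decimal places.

-0.7841

Midpoint: k1 = f(x_n, w_n); k2 = f(x_n + h/2, w_n + (h/2)·k1); w_{n+1} = w_n + h·k2.
x=0.200000, w=-0.500000:
  k1 = f(0.200000, -0.500000) = -1.030000
  k2 = f(0.255000, -0.556650) = -1.146699
  w ← -0.500000 + 0.11·(-1.146699) = -0.626137
x=0.310000, w=-0.626137:
  k1 = f(0.310000, -0.626137) = -1.289842
  k2 = f(0.365000, -0.697078) = -1.435981
  w ← -0.626137 + 0.11·(-1.435981) = -0.784095
w(0.42) ≈ -0.7841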